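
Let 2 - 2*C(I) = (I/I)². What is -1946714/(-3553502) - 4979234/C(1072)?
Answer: -17693717004111/1776751 ≈ -9.9585e+6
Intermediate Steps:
C(I) = ½ (C(I) = 1 - (I/I)²/2 = 1 - ½*1² = 1 - ½*1 = 1 - ½ = ½)
-1946714/(-3553502) - 4979234/C(1072) = -1946714/(-3553502) - 4979234/½ = -1946714*(-1/3553502) - 4979234*2 = 973357/1776751 - 9958468 = -17693717004111/1776751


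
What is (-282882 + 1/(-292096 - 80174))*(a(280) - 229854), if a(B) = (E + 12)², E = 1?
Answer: 4837555744111117/74454 ≈ 6.4974e+10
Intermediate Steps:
a(B) = 169 (a(B) = (1 + 12)² = 13² = 169)
(-282882 + 1/(-292096 - 80174))*(a(280) - 229854) = (-282882 + 1/(-292096 - 80174))*(169 - 229854) = (-282882 + 1/(-372270))*(-229685) = (-282882 - 1/372270)*(-229685) = -105308482141/372270*(-229685) = 4837555744111117/74454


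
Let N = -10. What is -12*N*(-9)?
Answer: -1080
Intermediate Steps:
-12*N*(-9) = -12*(-10)*(-9) = 120*(-9) = -1080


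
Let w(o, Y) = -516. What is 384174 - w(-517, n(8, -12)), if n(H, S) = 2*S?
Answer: 384690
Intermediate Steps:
384174 - w(-517, n(8, -12)) = 384174 - 1*(-516) = 384174 + 516 = 384690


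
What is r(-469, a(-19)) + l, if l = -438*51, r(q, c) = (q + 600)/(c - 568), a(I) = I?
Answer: -13112537/587 ≈ -22338.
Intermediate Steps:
r(q, c) = (600 + q)/(-568 + c)
l = -22338
r(-469, a(-19)) + l = (600 - 469)/(-568 - 19) - 22338 = 131/(-587) - 22338 = -1/587*131 - 22338 = -131/587 - 22338 = -13112537/587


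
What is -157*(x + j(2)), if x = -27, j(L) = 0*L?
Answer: 4239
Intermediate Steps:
j(L) = 0
-157*(x + j(2)) = -157*(-27 + 0) = -157*(-27) = 4239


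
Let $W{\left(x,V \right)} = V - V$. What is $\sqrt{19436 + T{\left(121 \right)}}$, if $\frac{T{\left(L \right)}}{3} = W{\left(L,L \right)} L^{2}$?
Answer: $2 \sqrt{4859} \approx 139.41$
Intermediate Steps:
$W{\left(x,V \right)} = 0$
$T{\left(L \right)} = 0$ ($T{\left(L \right)} = 3 \cdot 0 L^{2} = 3 \cdot 0 = 0$)
$\sqrt{19436 + T{\left(121 \right)}} = \sqrt{19436 + 0} = \sqrt{19436} = 2 \sqrt{4859}$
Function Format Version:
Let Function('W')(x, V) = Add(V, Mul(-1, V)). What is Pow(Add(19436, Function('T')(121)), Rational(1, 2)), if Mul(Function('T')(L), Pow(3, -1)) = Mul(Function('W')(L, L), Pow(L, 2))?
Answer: Mul(2, Pow(4859, Rational(1, 2))) ≈ 139.41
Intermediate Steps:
Function('W')(x, V) = 0
Function('T')(L) = 0 (Function('T')(L) = Mul(3, Mul(0, Pow(L, 2))) = Mul(3, 0) = 0)
Pow(Add(19436, Function('T')(121)), Rational(1, 2)) = Pow(Add(19436, 0), Rational(1, 2)) = Pow(19436, Rational(1, 2)) = Mul(2, Pow(4859, Rational(1, 2)))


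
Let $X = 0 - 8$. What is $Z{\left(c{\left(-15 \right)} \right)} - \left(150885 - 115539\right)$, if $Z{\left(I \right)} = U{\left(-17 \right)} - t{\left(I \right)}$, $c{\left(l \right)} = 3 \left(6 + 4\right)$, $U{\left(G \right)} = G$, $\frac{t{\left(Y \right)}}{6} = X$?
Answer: $-35315$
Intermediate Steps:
$X = -8$ ($X = 0 - 8 = -8$)
$t{\left(Y \right)} = -48$ ($t{\left(Y \right)} = 6 \left(-8\right) = -48$)
$c{\left(l \right)} = 30$ ($c{\left(l \right)} = 3 \cdot 10 = 30$)
$Z{\left(I \right)} = 31$ ($Z{\left(I \right)} = -17 - -48 = -17 + 48 = 31$)
$Z{\left(c{\left(-15 \right)} \right)} - \left(150885 - 115539\right) = 31 - \left(150885 - 115539\right) = 31 - 35346 = -35315$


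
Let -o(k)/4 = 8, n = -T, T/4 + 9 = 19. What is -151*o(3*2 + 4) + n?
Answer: 4792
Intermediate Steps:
T = 40 (T = -36 + 4*19 = -36 + 76 = 40)
n = -40 (n = -1*40 = -40)
o(k) = -32 (o(k) = -4*8 = -32)
-151*o(3*2 + 4) + n = -151*(-32) - 40 = 4832 - 40 = 4792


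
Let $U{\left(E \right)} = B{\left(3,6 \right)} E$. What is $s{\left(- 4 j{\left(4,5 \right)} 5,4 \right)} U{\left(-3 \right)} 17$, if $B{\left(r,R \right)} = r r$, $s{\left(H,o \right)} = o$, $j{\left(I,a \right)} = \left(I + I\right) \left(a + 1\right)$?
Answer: $-1836$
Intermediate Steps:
$j{\left(I,a \right)} = 2 I \left(1 + a\right)$
$B{\left(r,R \right)} = r^{2}$
$U{\left(E \right)} = 9 E$ ($U{\left(E \right)} = 3^{2} E = 9 E$)
$s{\left(- 4 j{\left(4,5 \right)} 5,4 \right)} U{\left(-3 \right)} 17 = 4 \cdot 9 \left(-3\right) 17 = 4 \left(-27\right) 17 = \left(-108\right) 17 = -1836$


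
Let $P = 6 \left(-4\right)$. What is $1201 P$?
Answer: $-28824$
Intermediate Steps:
$P = -24$
$1201 P = 1201 \left(-24\right) = -28824$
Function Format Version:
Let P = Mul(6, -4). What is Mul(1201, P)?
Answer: -28824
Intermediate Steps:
P = -24
Mul(1201, P) = Mul(1201, -24) = -28824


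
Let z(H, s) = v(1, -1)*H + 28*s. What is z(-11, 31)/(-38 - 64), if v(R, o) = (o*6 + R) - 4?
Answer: -967/102 ≈ -9.4804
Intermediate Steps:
v(R, o) = -4 + R + 6*o (v(R, o) = (6*o + R) - 4 = (R + 6*o) - 4 = -4 + R + 6*o)
z(H, s) = -9*H + 28*s (z(H, s) = (-4 + 1 + 6*(-1))*H + 28*s = (-4 + 1 - 6)*H + 28*s = -9*H + 28*s)
z(-11, 31)/(-38 - 64) = (-9*(-11) + 28*31)/(-38 - 64) = (99 + 868)/(-102) = 967*(-1/102) = -967/102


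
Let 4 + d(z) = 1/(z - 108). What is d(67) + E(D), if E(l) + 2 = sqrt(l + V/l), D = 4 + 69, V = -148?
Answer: -247/41 + sqrt(378213)/73 ≈ 2.4001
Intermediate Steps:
D = 73
d(z) = -4 + 1/(-108 + z) (d(z) = -4 + 1/(z - 108) = -4 + 1/(-108 + z))
E(l) = -2 + sqrt(l - 148/l)
d(67) + E(D) = (433 - 4*67)/(-108 + 67) + (-2 + sqrt(73 - 148/73)) = (433 - 268)/(-41) + (-2 + sqrt(73 - 148*1/73)) = -1/41*165 + (-2 + sqrt(73 - 148/73)) = -165/41 + (-2 + sqrt(5181/73)) = -165/41 + (-2 + sqrt(378213)/73) = -247/41 + sqrt(378213)/73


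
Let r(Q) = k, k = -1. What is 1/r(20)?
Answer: -1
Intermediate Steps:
r(Q) = -1
1/r(20) = 1/(-1) = -1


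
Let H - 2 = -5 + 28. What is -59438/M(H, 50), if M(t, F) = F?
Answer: -29719/25 ≈ -1188.8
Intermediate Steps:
H = 25 (H = 2 + (-5 + 28) = 2 + 23 = 25)
-59438/M(H, 50) = -59438/50 = -59438*1/50 = -29719/25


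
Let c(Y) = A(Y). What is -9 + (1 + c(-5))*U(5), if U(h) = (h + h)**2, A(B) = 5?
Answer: 591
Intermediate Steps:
c(Y) = 5
U(h) = 4*h**2 (U(h) = (2*h)**2 = 4*h**2)
-9 + (1 + c(-5))*U(5) = -9 + (1 + 5)*(4*5**2) = -9 + 6*(4*25) = -9 + 6*100 = -9 + 600 = 591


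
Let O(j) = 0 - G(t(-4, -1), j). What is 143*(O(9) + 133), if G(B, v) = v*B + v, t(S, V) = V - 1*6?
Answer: 26741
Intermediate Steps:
t(S, V) = -6 + V (t(S, V) = V - 6 = -6 + V)
G(B, v) = v + B*v (G(B, v) = B*v + v = v + B*v)
O(j) = 6*j (O(j) = 0 - j*(1 + (-6 - 1)) = 0 - j*(1 - 7) = 0 - j*(-6) = 0 - (-6)*j = 0 + 6*j = 6*j)
143*(O(9) + 133) = 143*(6*9 + 133) = 143*(54 + 133) = 143*187 = 26741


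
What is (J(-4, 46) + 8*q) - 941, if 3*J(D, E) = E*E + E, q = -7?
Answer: -829/3 ≈ -276.33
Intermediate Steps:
J(D, E) = E/3 + E²/3 (J(D, E) = (E*E + E)/3 = (E² + E)/3 = (E + E²)/3 = E/3 + E²/3)
(J(-4, 46) + 8*q) - 941 = ((⅓)*46*(1 + 46) + 8*(-7)) - 941 = ((⅓)*46*47 - 56) - 941 = (2162/3 - 56) - 941 = 1994/3 - 941 = -829/3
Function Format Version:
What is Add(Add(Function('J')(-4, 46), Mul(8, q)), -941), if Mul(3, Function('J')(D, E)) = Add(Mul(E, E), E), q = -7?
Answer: Rational(-829, 3) ≈ -276.33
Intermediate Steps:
Function('J')(D, E) = Add(Mul(Rational(1, 3), E), Mul(Rational(1, 3), Pow(E, 2))) (Function('J')(D, E) = Mul(Rational(1, 3), Add(Mul(E, E), E)) = Mul(Rational(1, 3), Add(Pow(E, 2), E)) = Mul(Rational(1, 3), Add(E, Pow(E, 2))) = Add(Mul(Rational(1, 3), E), Mul(Rational(1, 3), Pow(E, 2))))
Add(Add(Function('J')(-4, 46), Mul(8, q)), -941) = Add(Add(Mul(Rational(1, 3), 46, Add(1, 46)), Mul(8, -7)), -941) = Add(Add(Mul(Rational(1, 3), 46, 47), -56), -941) = Add(Add(Rational(2162, 3), -56), -941) = Add(Rational(1994, 3), -941) = Rational(-829, 3)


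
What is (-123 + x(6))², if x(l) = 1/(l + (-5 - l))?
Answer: 379456/25 ≈ 15178.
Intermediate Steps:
x(l) = -⅕ (x(l) = 1/(-5) = -⅕)
(-123 + x(6))² = (-123 - ⅕)² = (-616/5)² = 379456/25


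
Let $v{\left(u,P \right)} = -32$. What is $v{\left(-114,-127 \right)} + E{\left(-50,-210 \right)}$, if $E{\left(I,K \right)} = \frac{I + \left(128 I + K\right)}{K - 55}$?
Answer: $- \frac{364}{53} \approx -6.8679$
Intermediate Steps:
$E{\left(I,K \right)} = \frac{K + 129 I}{-55 + K}$ ($E{\left(I,K \right)} = \frac{I + \left(K + 128 I\right)}{-55 + K} = \frac{K + 129 I}{-55 + K}$)
$v{\left(-114,-127 \right)} + E{\left(-50,-210 \right)} = -32 + \frac{-210 + 129 \left(-50\right)}{-55 - 210} = -32 + \frac{-210 - 6450}{-265} = -32 - - \frac{1332}{53} = -32 + \frac{1332}{53} = - \frac{364}{53}$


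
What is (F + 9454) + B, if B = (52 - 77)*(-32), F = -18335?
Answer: -8081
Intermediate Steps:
B = 800 (B = -25*(-32) = 800)
(F + 9454) + B = (-18335 + 9454) + 800 = -8881 + 800 = -8081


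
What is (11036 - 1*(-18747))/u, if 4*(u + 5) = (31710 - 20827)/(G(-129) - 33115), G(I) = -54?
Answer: -3951489308/674263 ≈ -5860.5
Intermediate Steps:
u = -674263/132676 (u = -5 + ((31710 - 20827)/(-54 - 33115))/4 = -5 + (10883/(-33169))/4 = -5 + (10883*(-1/33169))/4 = -5 + (¼)*(-10883/33169) = -5 - 10883/132676 = -674263/132676 ≈ -5.0820)
(11036 - 1*(-18747))/u = (11036 - 1*(-18747))/(-674263/132676) = (11036 + 18747)*(-132676/674263) = 29783*(-132676/674263) = -3951489308/674263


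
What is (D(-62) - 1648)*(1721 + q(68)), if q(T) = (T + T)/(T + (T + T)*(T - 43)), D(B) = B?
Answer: -50030610/17 ≈ -2.9430e+6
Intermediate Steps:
q(T) = 2*T/(T + 2*T*(-43 + T)) (q(T) = (2*T)/(T + (2*T)*(-43 + T)) = (2*T)/(T + 2*T*(-43 + T)) = 2*T/(T + 2*T*(-43 + T)))
(D(-62) - 1648)*(1721 + q(68)) = (-62 - 1648)*(1721 + 2/(-85 + 2*68)) = -1710*(1721 + 2/(-85 + 136)) = -1710*(1721 + 2/51) = -1710*87773/51 = -50030610/17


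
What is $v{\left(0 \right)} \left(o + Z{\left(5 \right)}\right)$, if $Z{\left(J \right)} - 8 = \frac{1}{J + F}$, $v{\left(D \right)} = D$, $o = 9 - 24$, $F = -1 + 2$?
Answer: $0$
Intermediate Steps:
$F = 1$
$o = -15$
$Z{\left(J \right)} = 8 + \frac{1}{1 + J}$ ($Z{\left(J \right)} = 8 + \frac{1}{J + 1} = 8 + \frac{1}{1 + J}$)
$v{\left(0 \right)} \left(o + Z{\left(5 \right)}\right) = 0 \left(-15 + \frac{9 + 8 \cdot 5}{1 + 5}\right) = 0 \left(-15 + \frac{9 + 40}{6}\right) = 0 \left(-15 + \frac{1}{6} \cdot 49\right) = 0 \left(-15 + \frac{49}{6}\right) = 0 \left(- \frac{41}{6}\right) = 0$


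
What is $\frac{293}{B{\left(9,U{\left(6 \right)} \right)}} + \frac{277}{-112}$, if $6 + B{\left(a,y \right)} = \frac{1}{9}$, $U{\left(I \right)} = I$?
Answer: $- \frac{310025}{5936} \approx -52.228$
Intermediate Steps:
$B{\left(a,y \right)} = - \frac{53}{9}$ ($B{\left(a,y \right)} = -6 + \frac{1}{9} = - \frac{53}{9}$)
$\frac{293}{B{\left(9,U{\left(6 \right)} \right)}} + \frac{277}{-112} = \frac{293}{- \frac{53}{9}} + \frac{277}{-112} = 293 \left(- \frac{9}{53}\right) + 277 \left(- \frac{1}{112}\right) = - \frac{2637}{53} - \frac{277}{112} = - \frac{310025}{5936}$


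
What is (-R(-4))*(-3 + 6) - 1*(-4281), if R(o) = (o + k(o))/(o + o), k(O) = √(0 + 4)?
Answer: 17121/4 ≈ 4280.3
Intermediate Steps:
k(O) = 2 (k(O) = √4 = 2)
R(o) = (2 + o)/(2*o) (R(o) = (o + 2)/(o + o) = (2 + o)/((2*o)) = (2 + o)*(1/(2*o)) = (2 + o)/(2*o))
(-R(-4))*(-3 + 6) - 1*(-4281) = (-(2 - 4)/(2*(-4)))*(-3 + 6) - 1*(-4281) = -(-1)*(-2)/(2*4)*3 + 4281 = -1*¼*3 + 4281 = -¼*3 + 4281 = -¾ + 4281 = 17121/4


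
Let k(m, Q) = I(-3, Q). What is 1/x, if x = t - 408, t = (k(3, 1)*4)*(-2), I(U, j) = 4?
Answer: -1/440 ≈ -0.0022727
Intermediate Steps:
k(m, Q) = 4
t = -32 (t = (4*4)*(-2) = 16*(-2) = -32)
x = -440 (x = -32 - 408 = -440)
1/x = 1/(-440) = -1/440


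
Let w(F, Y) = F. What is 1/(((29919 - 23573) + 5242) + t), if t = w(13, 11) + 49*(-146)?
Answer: 1/4447 ≈ 0.00022487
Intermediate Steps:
t = -7141 (t = 13 + 49*(-146) = 13 - 7154 = -7141)
1/(((29919 - 23573) + 5242) + t) = 1/(((29919 - 23573) + 5242) - 7141) = 1/((6346 + 5242) - 7141) = 1/(11588 - 7141) = 1/4447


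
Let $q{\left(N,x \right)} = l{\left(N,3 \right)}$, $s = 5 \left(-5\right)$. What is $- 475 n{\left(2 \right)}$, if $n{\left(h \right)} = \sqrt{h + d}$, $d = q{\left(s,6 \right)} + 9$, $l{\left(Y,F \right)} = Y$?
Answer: $- 475 i \sqrt{14} \approx - 1777.3 i$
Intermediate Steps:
$s = -25$
$q{\left(N,x \right)} = N$
$d = -16$ ($d = -25 + 9 = -16$)
$n{\left(h \right)} = \sqrt{-16 + h}$ ($n{\left(h \right)} = \sqrt{h - 16} = \sqrt{-16 + h}$)
$- 475 n{\left(2 \right)} = - 475 \sqrt{-16 + 2} = - 475 \sqrt{-14} = - 475 i \sqrt{14}$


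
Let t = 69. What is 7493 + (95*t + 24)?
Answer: 14072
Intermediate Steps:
7493 + (95*t + 24) = 7493 + (95*69 + 24) = 7493 + (6555 + 24) = 7493 + 6579 = 14072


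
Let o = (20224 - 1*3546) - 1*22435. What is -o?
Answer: 5757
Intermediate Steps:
o = -5757 (o = (20224 - 3546) - 22435 = 16678 - 22435 = -5757)
-o = -1*(-5757) = 5757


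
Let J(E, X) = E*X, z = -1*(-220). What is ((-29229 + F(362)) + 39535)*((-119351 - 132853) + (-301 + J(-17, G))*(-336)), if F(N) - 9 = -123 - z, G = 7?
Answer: -1107729648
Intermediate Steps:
z = 220
F(N) = -334 (F(N) = 9 + (-123 - 1*220) = 9 + (-123 - 220) = 9 - 343 = -334)
((-29229 + F(362)) + 39535)*((-119351 - 132853) + (-301 + J(-17, G))*(-336)) = ((-29229 - 334) + 39535)*((-119351 - 132853) + (-301 - 17*7)*(-336)) = (-29563 + 39535)*(-252204 + (-301 - 119)*(-336)) = 9972*(-252204 - 420*(-336)) = 9972*(-252204 + 141120) = 9972*(-111084) = -1107729648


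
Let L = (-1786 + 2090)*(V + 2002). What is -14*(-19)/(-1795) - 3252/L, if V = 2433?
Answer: -18223459/121004540 ≈ -0.15060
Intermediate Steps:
L = 1348240 (L = (-1786 + 2090)*(2433 + 2002) = 304*4435 = 1348240)
-14*(-19)/(-1795) - 3252/L = -14*(-19)/(-1795) - 3252/1348240 = 266*(-1/1795) - 3252*1/1348240 = -266/1795 - 813/337060 = -18223459/121004540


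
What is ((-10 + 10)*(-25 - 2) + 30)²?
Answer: 900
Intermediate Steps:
((-10 + 10)*(-25 - 2) + 30)² = (0*(-27) + 30)² = (0 + 30)² = 30² = 900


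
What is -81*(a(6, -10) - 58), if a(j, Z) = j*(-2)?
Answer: 5670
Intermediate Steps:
a(j, Z) = -2*j
-81*(a(6, -10) - 58) = -81*(-2*6 - 58) = -81*(-12 - 58) = -81*(-70) = 5670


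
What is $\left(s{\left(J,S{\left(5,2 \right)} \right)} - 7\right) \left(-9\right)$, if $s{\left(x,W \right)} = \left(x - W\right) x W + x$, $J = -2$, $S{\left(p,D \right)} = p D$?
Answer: $-2079$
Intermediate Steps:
$S{\left(p,D \right)} = D p$
$s{\left(x,W \right)} = x + W x \left(x - W\right)$ ($s{\left(x,W \right)} = x \left(x - W\right) W + x = W x \left(x - W\right) + x = x + W x \left(x - W\right)$)
$\left(s{\left(J,S{\left(5,2 \right)} \right)} - 7\right) \left(-9\right) = \left(- 2 \left(1 - \left(2 \cdot 5\right)^{2} + 2 \cdot 5 \left(-2\right)\right) - 7\right) \left(-9\right) = \left(- 2 \left(1 - 10^{2} + 10 \left(-2\right)\right) - 7\right) \left(-9\right) = \left(- 2 \left(1 - 100 - 20\right) - 7\right) \left(-9\right) = \left(\left(-2\right) \left(-119\right) - 7\right) \left(-9\right) = \left(238 - 7\right) \left(-9\right) = 231 \left(-9\right) = -2079$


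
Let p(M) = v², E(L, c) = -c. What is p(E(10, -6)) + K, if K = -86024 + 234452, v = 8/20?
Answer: 3710704/25 ≈ 1.4843e+5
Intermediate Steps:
v = ⅖ (v = 8*(1/20) = ⅖ ≈ 0.40000)
p(M) = 4/25 (p(M) = (⅖)² = 4/25)
K = 148428
p(E(10, -6)) + K = 4/25 + 148428 = 3710704/25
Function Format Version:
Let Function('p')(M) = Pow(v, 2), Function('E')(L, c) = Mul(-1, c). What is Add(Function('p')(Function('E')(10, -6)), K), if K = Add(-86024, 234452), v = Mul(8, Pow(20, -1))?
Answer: Rational(3710704, 25) ≈ 1.4843e+5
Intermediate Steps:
v = Rational(2, 5) (v = Mul(8, Rational(1, 20)) = Rational(2, 5) ≈ 0.40000)
Function('p')(M) = Rational(4, 25) (Function('p')(M) = Pow(Rational(2, 5), 2) = Rational(4, 25))
K = 148428
Add(Function('p')(Function('E')(10, -6)), K) = Add(Rational(4, 25), 148428) = Rational(3710704, 25)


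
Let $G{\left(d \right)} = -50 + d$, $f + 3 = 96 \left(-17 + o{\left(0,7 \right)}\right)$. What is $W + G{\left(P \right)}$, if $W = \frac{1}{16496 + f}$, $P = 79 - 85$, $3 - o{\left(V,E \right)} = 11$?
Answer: $- \frac{789207}{14093} \approx -56.0$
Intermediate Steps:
$o{\left(V,E \right)} = -8$ ($o{\left(V,E \right)} = 3 - 11 = -8$)
$P = -6$ ($P = 79 - 85 = -6$)
$f = -2403$ ($f = -3 + 96 \left(-17 - 8\right) = -3 + 96 \left(-25\right) = -3 - 2400 = -2403$)
$W = \frac{1}{14093}$ ($W = \frac{1}{16496 - 2403} = \frac{1}{14093} \approx 7.0957 \cdot 10^{-5}$)
$W + G{\left(P \right)} = \frac{1}{14093} - 56 = - \frac{789207}{14093}$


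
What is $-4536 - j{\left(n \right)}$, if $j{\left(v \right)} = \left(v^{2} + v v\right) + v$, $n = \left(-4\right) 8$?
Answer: $-6552$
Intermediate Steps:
$n = -32$
$j{\left(v \right)} = v + 2 v^{2}$ ($j{\left(v \right)} = \left(v^{2} + v^{2}\right) + v = 2 v^{2} + v = v + 2 v^{2}$)
$-4536 - j{\left(n \right)} = -4536 - - 32 \left(1 + 2 \left(-32\right)\right) = -4536 - - 32 \left(1 - 64\right) = -4536 - \left(-32\right) \left(-63\right) = -4536 - 2016 = -6552$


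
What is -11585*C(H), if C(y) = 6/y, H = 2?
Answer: -34755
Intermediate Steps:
-11585*C(H) = -69510/2 = -11585*3 = -34755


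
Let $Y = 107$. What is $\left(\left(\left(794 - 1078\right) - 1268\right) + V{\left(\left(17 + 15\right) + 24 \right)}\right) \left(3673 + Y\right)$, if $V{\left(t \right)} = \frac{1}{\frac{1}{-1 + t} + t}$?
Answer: $- \frac{6024887820}{1027} \approx -5.8665 \cdot 10^{6}$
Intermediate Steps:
$V{\left(t \right)} = \frac{1}{t + \frac{1}{-1 + t}}$
$\left(\left(\left(794 - 1078\right) - 1268\right) + V{\left(\left(17 + 15\right) + 24 \right)}\right) \left(3673 + Y\right) = \left(\left(\left(794 - 1078\right) - 1268\right) + \frac{-1 + \left(\left(17 + 15\right) + 24\right)}{1 + \left(\left(17 + 15\right) + 24\right)^{2} - \left(\left(17 + 15\right) + 24\right)}\right) \left(3673 + 107\right) = \left(\left(-284 - 1268\right) + \frac{-1 + \left(32 + 24\right)}{1 + \left(32 + 24\right)^{2} - \left(32 + 24\right)}\right) 3780 = \left(-1552 + \frac{-1 + 56}{1 + 56^{2} - 56}\right) 3780 = \left(-1552 + \frac{1}{1 + 3136 - 56} \cdot 55\right) 3780 = \left(-1552 + \frac{1}{3081} \cdot 55\right) 3780 = \left(-1552 + \frac{55}{3081}\right) 3780 = \left(- \frac{4781657}{3081}\right) 3780 = - \frac{6024887820}{1027}$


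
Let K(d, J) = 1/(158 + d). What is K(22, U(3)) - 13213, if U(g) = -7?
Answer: -2378339/180 ≈ -13213.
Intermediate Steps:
K(22, U(3)) - 13213 = 1/(158 + 22) - 13213 = 1/180 - 13213 = -2378339/180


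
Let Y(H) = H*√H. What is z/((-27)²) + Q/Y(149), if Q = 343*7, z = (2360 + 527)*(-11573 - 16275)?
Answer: -80397176/729 + 2401*√149/22201 ≈ -1.1028e+5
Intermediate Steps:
Y(H) = H^(3/2)
z = -80397176 (z = 2887*(-27848) = -80397176)
Q = 2401
z/((-27)²) + Q/Y(149) = -80397176/((-27)²) + 2401/(149^(3/2)) = -80397176/729 + 2401/((149*√149)) = -80397176*1/729 + 2401*(√149/22201) = -80397176/729 + 2401*√149/22201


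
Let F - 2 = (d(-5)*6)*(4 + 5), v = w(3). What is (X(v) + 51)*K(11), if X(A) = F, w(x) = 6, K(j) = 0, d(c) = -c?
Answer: 0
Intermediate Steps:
v = 6
F = 272 (F = 2 + (-1*(-5)*6)*(4 + 5) = 2 + (5*6)*9 = 2 + 30*9 = 2 + 270 = 272)
X(A) = 272
(X(v) + 51)*K(11) = (272 + 51)*0 = 323*0 = 0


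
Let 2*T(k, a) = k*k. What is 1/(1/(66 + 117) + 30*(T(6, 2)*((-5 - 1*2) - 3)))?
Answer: -183/988199 ≈ -0.00018519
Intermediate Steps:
T(k, a) = k²/2 (T(k, a) = (k*k)/2 = k²/2)
1/(1/(66 + 117) + 30*(T(6, 2)*((-5 - 1*2) - 3))) = 1/(1/(66 + 117) + 30*(((½)*6²)*((-5 - 1*2) - 3))) = 1/(1/183 + 30*(((½)*36)*((-5 - 2) - 3))) = 1/(1/183 + 30*(18*(-7 - 3))) = 1/(1/183 + 30*(18*(-10))) = 1/(1/183 + 30*(-180)) = 1/(1/183 - 5400) = 1/(-988199/183) = -183/988199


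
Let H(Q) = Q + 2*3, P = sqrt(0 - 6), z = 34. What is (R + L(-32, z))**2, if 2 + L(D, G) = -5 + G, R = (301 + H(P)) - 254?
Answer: (80 + I*sqrt(6))**2 ≈ 6394.0 + 391.92*I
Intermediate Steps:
P = I*sqrt(6) (P = sqrt(-6) = I*sqrt(6) ≈ 2.4495*I)
H(Q) = 6 + Q (H(Q) = Q + 6 = 6 + Q)
R = 53 + I*sqrt(6) (R = (301 + (6 + I*sqrt(6))) - 254 = (307 + I*sqrt(6)) - 254 = 53 + I*sqrt(6) ≈ 53.0 + 2.4495*I)
L(D, G) = -7 + G (L(D, G) = -2 + (-5 + G) = -7 + G)
(R + L(-32, z))**2 = ((53 + I*sqrt(6)) + (-7 + 34))**2 = ((53 + I*sqrt(6)) + 27)**2 = (80 + I*sqrt(6))**2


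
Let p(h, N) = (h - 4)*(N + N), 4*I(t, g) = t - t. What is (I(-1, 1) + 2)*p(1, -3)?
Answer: 36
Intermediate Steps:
I(t, g) = 0 (I(t, g) = (t - t)/4 = (¼)*0 = 0)
p(h, N) = 2*N*(-4 + h) (p(h, N) = (-4 + h)*(2*N) = 2*N*(-4 + h))
(I(-1, 1) + 2)*p(1, -3) = (0 + 2)*(2*(-3)*(-4 + 1)) = 2*(2*(-3)*(-3)) = 2*18 = 36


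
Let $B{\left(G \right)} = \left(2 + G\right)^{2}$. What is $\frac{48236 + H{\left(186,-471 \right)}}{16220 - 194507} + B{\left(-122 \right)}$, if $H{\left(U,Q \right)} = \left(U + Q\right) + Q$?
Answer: $\frac{2567285320}{178287} \approx 14400.0$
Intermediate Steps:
$H{\left(U,Q \right)} = U + 2 Q$ ($H{\left(U,Q \right)} = \left(Q + U\right) + Q = U + 2 Q$)
$\frac{48236 + H{\left(186,-471 \right)}}{16220 - 194507} + B{\left(-122 \right)} = \frac{48236 + \left(186 + 2 \left(-471\right)\right)}{16220 - 194507} + \left(2 - 122\right)^{2} = \frac{48236 + \left(186 - 942\right)}{-178287} + \left(-120\right)^{2} = \left(48236 - 756\right) \left(- \frac{1}{178287}\right) + 14400 = 47480 \left(- \frac{1}{178287}\right) + 14400 = - \frac{47480}{178287} + 14400 = \frac{2567285320}{178287}$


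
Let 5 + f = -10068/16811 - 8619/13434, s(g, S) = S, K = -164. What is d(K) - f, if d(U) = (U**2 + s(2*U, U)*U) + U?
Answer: 4037567280021/75279658 ≈ 53634.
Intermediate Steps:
f = -469780797/75279658 (f = -5 + (-10068/16811 - 8619/13434) = -5 + (-10068*1/16811 - 8619*1/13434) = -5 + (-10068/16811 - 2873/4478) = -5 - 93382507/75279658 = -469780797/75279658 ≈ -6.2405)
d(U) = U + 2*U**2 (d(U) = (U**2 + U*U) + U = (U**2 + U**2) + U = 2*U**2 + U = U + 2*U**2)
d(K) - f = -164*(1 + 2*(-164)) - 1*(-469780797/75279658) = -164*(1 - 328) + 469780797/75279658 = -164*(-327) + 469780797/75279658 = 53628 + 469780797/75279658 = 4037567280021/75279658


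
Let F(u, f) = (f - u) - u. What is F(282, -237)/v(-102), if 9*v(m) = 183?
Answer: -2403/61 ≈ -39.393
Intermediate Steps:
v(m) = 61/3 (v(m) = (1/9)*183 = 61/3)
F(u, f) = f - 2*u
F(282, -237)/v(-102) = (-237 - 2*282)/(61/3) = (-237 - 564)*(3/61) = -801*3/61 = -2403/61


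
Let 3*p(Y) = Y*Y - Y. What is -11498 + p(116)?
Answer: -21154/3 ≈ -7051.3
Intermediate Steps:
p(Y) = -Y/3 + Y**2/3 (p(Y) = (Y*Y - Y)/3 = (Y**2 - Y)/3 = -Y/3 + Y**2/3)
-11498 + p(116) = -11498 + (1/3)*116*(-1 + 116) = -11498 + (1/3)*116*115 = -11498 + 13340/3 = -21154/3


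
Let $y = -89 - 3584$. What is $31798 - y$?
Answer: $35471$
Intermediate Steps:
$y = -3673$ ($y = -89 - 3584 = -3673$)
$31798 - y = 31798 - -3673 = 31798 + 3673 = 35471$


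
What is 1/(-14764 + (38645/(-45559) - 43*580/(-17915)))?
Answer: -163237897/2409955528051 ≈ -6.7735e-5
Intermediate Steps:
1/(-14764 + (38645/(-45559) - 43*580/(-17915))) = 1/(-14764 + (38645*(-1/45559) - 24940*(-1/17915))) = 1/(-14764 + (-38645/45559 + 4988/3583)) = 1/(-14764 + 88783257/163237897) = 1/(-2409955528051/163237897) = -163237897/2409955528051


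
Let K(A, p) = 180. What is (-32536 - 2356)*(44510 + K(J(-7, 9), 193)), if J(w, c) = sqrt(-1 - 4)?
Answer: -1559323480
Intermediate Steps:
J(w, c) = I*sqrt(5) (J(w, c) = sqrt(-5) = I*sqrt(5))
(-32536 - 2356)*(44510 + K(J(-7, 9), 193)) = (-32536 - 2356)*(44510 + 180) = -34892*44690 = -1559323480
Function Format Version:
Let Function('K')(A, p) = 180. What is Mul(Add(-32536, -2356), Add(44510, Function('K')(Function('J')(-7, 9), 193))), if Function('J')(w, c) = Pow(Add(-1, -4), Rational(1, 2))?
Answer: -1559323480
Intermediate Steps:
Function('J')(w, c) = Mul(I, Pow(5, Rational(1, 2))) (Function('J')(w, c) = Pow(-5, Rational(1, 2)) = Mul(I, Pow(5, Rational(1, 2))))
Mul(Add(-32536, -2356), Add(44510, Function('K')(Function('J')(-7, 9), 193))) = Mul(Add(-32536, -2356), Add(44510, 180)) = Mul(-34892, 44690) = -1559323480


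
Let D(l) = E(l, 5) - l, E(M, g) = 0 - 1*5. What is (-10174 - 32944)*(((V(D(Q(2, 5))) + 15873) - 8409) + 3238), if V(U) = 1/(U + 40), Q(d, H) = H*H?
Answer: -2307265739/5 ≈ -4.6145e+8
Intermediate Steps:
Q(d, H) = H²
E(M, g) = -5 (E(M, g) = 0 - 5 = -5)
D(l) = -5 - l
V(U) = 1/(40 + U)
(-10174 - 32944)*(((V(D(Q(2, 5))) + 15873) - 8409) + 3238) = (-10174 - 32944)*(((1/(40 + (-5 - 1*5²)) + 15873) - 8409) + 3238) = -43118*(((1/(40 + (-5 - 1*25)) + 15873) - 8409) + 3238) = -43118*(((1/(40 + (-5 - 25)) + 15873) - 8409) + 3238) = -43118*(((1/(40 - 30) + 15873) - 8409) + 3238) = -43118*(((1/10 + 15873) - 8409) + 3238) = -43118*(((⅒ + 15873) - 8409) + 3238) = -43118*((158731/10 - 8409) + 3238) = -43118*(74641/10 + 3238) = -43118*107021/10 = -2307265739/5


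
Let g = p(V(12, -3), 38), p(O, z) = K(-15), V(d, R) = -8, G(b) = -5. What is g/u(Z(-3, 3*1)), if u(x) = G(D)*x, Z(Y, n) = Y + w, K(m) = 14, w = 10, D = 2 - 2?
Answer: -⅖ ≈ -0.40000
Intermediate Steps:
D = 0
p(O, z) = 14
g = 14
Z(Y, n) = 10 + Y (Z(Y, n) = Y + 10 = 10 + Y)
u(x) = -5*x
g/u(Z(-3, 3*1)) = 14/((-5*(10 - 3))) = 14/((-5*7)) = 14/(-35) = 14*(-1/35) = -⅖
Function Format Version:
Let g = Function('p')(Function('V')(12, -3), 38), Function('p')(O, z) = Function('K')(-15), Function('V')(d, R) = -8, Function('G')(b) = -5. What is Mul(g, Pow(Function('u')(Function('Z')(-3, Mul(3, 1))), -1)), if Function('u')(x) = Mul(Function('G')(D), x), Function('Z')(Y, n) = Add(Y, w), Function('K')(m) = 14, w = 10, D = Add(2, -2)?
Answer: Rational(-2, 5) ≈ -0.40000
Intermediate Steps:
D = 0
Function('p')(O, z) = 14
g = 14
Function('Z')(Y, n) = Add(10, Y) (Function('Z')(Y, n) = Add(Y, 10) = Add(10, Y))
Function('u')(x) = Mul(-5, x)
Mul(g, Pow(Function('u')(Function('Z')(-3, Mul(3, 1))), -1)) = Mul(14, Pow(Mul(-5, Add(10, -3)), -1)) = Mul(14, Pow(Mul(-5, 7), -1)) = Mul(14, Pow(-35, -1)) = Mul(14, Rational(-1, 35)) = Rational(-2, 5)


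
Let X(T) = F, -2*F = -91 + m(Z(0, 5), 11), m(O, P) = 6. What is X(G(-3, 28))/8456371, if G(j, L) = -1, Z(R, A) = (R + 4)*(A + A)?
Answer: 85/16912742 ≈ 5.0258e-6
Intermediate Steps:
Z(R, A) = 2*A*(4 + R) (Z(R, A) = (4 + R)*(2*A) = 2*A*(4 + R))
F = 85/2 (F = -(-91 + 6)/2 = -½*(-85) = 85/2 ≈ 42.500)
X(T) = 85/2
X(G(-3, 28))/8456371 = (85/2)/8456371 = (85/2)*(1/8456371) = 85/16912742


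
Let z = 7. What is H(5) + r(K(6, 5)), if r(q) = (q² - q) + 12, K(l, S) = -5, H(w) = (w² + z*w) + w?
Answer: 107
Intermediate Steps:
H(w) = w² + 8*w (H(w) = (w² + 7*w) + w = w² + 8*w)
r(q) = 12 + q² - q
H(5) + r(K(6, 5)) = 5*(8 + 5) + (12 + (-5)² - 1*(-5)) = 5*13 + (12 + 25 + 5) = 65 + 42 = 107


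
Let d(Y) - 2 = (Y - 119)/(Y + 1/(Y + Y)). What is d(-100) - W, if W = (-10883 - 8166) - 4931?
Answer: 159902594/6667 ≈ 23984.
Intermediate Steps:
W = -23980 (W = -19049 - 4931 = -23980)
d(Y) = 2 + (-119 + Y)/(Y + 1/(2*Y)) (d(Y) = 2 + (Y - 119)/(Y + 1/(Y + Y)) = 2 + (-119 + Y)/(Y + 1/(2*Y)))
d(-100) - W = 2*(1 - 119*(-100) + 3*(-100)**2)/(1 + 2*(-100)**2) - 1*(-23980) = 2*(1 + 11900 + 3*10000)/(1 + 2*10000) + 23980 = 2*(1 + 11900 + 30000)/(1 + 20000) + 23980 = 2*41901/20001 + 23980 = 2*(1/20001)*41901 + 23980 = 27934/6667 + 23980 = 159902594/6667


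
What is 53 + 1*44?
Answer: 97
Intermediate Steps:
53 + 1*44 = 53 + 44 = 97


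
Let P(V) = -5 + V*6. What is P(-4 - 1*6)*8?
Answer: -520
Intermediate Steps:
P(V) = -5 + 6*V
P(-4 - 1*6)*8 = (-5 + 6*(-4 - 1*6))*8 = (-5 + 6*(-4 - 6))*8 = (-5 + 6*(-10))*8 = (-5 - 60)*8 = -65*8 = -520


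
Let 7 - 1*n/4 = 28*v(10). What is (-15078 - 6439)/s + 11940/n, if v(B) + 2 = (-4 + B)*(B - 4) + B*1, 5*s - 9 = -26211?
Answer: 10715731/6419490 ≈ 1.6693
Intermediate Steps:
s = -26202/5 (s = 9/5 + (⅕)*(-26211) = 9/5 - 26211/5 = -26202/5 ≈ -5240.4)
v(B) = -2 + B + (-4 + B)² (v(B) = -2 + ((-4 + B)*(B - 4) + B*1) = -2 + ((-4 + B)*(-4 + B) + B) = -2 + ((-4 + B)² + B) = -2 + (B + (-4 + B)²) = -2 + B + (-4 + B)²)
n = -4900 (n = 28 - 112*(-2 + 10 + (-4 + 10)²) = 28 - 112*(-2 + 10 + 6²) = 28 - 112*(-2 + 10 + 36) = 28 - 112*44 = 28 - 4*1232 = 28 - 4928 = -4900)
(-15078 - 6439)/s + 11940/n = (-15078 - 6439)/(-26202/5) + 11940/(-4900) = -21517*(-5/26202) + 11940*(-1/4900) = 107585/26202 - 597/245 = 10715731/6419490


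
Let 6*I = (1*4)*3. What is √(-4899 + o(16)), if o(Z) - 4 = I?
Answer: I*√4893 ≈ 69.95*I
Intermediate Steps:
I = 2 (I = ((1*4)*3)/6 = (4*3)/6 = (⅙)*12 = 2)
o(Z) = 6 (o(Z) = 4 + 2 = 6)
√(-4899 + o(16)) = √(-4899 + 6) = √(-4893) = I*√4893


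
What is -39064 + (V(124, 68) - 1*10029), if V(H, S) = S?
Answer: -49025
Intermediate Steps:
-39064 + (V(124, 68) - 1*10029) = -39064 + (68 - 1*10029) = -39064 + (68 - 10029) = -39064 - 9961 = -49025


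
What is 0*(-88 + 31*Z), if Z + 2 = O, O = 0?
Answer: 0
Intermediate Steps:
Z = -2 (Z = -2 + 0 = -2)
0*(-88 + 31*Z) = 0*(-88 + 31*(-2)) = 0*(-88 - 62) = 0*(-150) = 0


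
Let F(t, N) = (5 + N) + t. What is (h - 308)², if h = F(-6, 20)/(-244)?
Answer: 5650679241/59536 ≈ 94912.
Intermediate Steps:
F(t, N) = 5 + N + t
h = -19/244 (h = (5 + 20 - 6)/(-244) = 19*(-1/244) = -19/244 ≈ -0.077869)
(h - 308)² = (-19/244 - 308)² = (-75171/244)² = 5650679241/59536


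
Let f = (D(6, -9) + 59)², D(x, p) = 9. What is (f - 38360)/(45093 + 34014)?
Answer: -33736/79107 ≈ -0.42646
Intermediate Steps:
f = 4624 (f = (9 + 59)² = 68² = 4624)
(f - 38360)/(45093 + 34014) = (4624 - 38360)/(45093 + 34014) = -33736/79107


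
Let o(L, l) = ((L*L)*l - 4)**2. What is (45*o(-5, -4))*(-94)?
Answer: -45751680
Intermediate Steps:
o(L, l) = (-4 + l*L**2)**2 (o(L, l) = (L**2*l - 4)**2 = (l*L**2 - 4)**2 = (-4 + l*L**2)**2)
(45*o(-5, -4))*(-94) = (45*(-4 - 4*(-5)**2)**2)*(-94) = (45*(-4 - 4*25)**2)*(-94) = (45*(-4 - 100)**2)*(-94) = (45*(-104)**2)*(-94) = (45*10816)*(-94) = 486720*(-94) = -45751680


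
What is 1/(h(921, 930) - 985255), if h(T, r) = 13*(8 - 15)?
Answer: -1/985346 ≈ -1.0149e-6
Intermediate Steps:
h(T, r) = -91 (h(T, r) = 13*(-7) = -91)
1/(h(921, 930) - 985255) = 1/(-91 - 985255) = 1/(-985346) = -1/985346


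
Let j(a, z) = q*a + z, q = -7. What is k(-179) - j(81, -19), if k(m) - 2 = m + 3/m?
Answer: 73208/179 ≈ 408.98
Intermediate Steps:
j(a, z) = z - 7*a (j(a, z) = -7*a + z = z - 7*a)
k(m) = 2 + m + 3/m (k(m) = 2 + (m + 3/m) = 2 + m + 3/m)
k(-179) - j(81, -19) = (2 - 179 + 3/(-179)) - (-19 - 7*81) = (2 - 179 + 3*(-1/179)) - (-19 - 567) = (2 - 179 - 3/179) - 1*(-586) = -31686/179 + 586 = 73208/179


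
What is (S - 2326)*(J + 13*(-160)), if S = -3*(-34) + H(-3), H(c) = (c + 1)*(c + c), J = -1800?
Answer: 8582560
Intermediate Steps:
H(c) = 2*c*(1 + c) (H(c) = (1 + c)*(2*c) = 2*c*(1 + c))
S = 114 (S = -3*(-34) + 2*(-3)*(1 - 3) = 102 + 2*(-3)*(-2) = 102 + 12 = 114)
(S - 2326)*(J + 13*(-160)) = (114 - 2326)*(-1800 + 13*(-160)) = -2212*(-1800 - 2080) = -2212*(-3880) = 8582560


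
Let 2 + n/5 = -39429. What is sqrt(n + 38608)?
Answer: I*sqrt(158547) ≈ 398.18*I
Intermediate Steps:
n = -197155 (n = -10 + 5*(-39429) = -10 - 197145 = -197155)
sqrt(n + 38608) = sqrt(-197155 + 38608) = sqrt(-158547) = I*sqrt(158547)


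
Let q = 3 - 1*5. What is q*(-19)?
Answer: 38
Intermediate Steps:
q = -2 (q = 3 - 5 = -2)
q*(-19) = -2*(-19) = 38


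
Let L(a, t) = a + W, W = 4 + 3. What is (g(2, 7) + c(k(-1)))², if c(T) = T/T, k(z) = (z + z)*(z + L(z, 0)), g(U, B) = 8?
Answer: 81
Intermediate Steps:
W = 7
L(a, t) = 7 + a (L(a, t) = a + 7 = 7 + a)
k(z) = 2*z*(7 + 2*z) (k(z) = (z + z)*(z + (7 + z)) = (2*z)*(7 + 2*z) = 2*z*(7 + 2*z))
c(T) = 1
(g(2, 7) + c(k(-1)))² = (8 + 1)² = 9² = 81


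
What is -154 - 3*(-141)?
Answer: 269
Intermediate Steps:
-154 - 3*(-141) = -154 + 423 = 269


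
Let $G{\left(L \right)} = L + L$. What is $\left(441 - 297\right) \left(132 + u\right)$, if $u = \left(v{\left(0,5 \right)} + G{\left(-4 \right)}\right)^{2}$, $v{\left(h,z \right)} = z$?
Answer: $20304$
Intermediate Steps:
$G{\left(L \right)} = 2 L$
$u = 9$ ($u = \left(5 + 2 \left(-4\right)\right)^{2} = \left(5 - 8\right)^{2} = \left(-3\right)^{2} = 9$)
$\left(441 - 297\right) \left(132 + u\right) = \left(441 - 297\right) \left(132 + 9\right) = 144 \cdot 141 = 20304$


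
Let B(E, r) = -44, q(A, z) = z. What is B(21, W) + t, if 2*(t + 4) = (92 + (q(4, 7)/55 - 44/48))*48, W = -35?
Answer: 117758/55 ≈ 2141.1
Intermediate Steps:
t = 120178/55 (t = -4 + ((92 + (7/55 - 44/48))*48)/2 = -4 + ((92 + (7*(1/55) - 44*1/48))*48)/2 = -4 + ((92 + (7/55 - 11/12))*48)/2 = -4 + ((92 - 521/660)*48)/2 = -4 + ((60199/660)*48)/2 = -4 + (½)*(240796/55) = -4 + 120398/55 = 120178/55 ≈ 2185.1)
B(21, W) + t = -44 + 120178/55 = 117758/55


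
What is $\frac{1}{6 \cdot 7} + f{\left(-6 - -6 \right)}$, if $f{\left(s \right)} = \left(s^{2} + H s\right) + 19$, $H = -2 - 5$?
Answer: $\frac{799}{42} \approx 19.024$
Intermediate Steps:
$H = -7$ ($H = -2 - 5 = -7$)
$f{\left(s \right)} = 19 + s^{2} - 7 s$ ($f{\left(s \right)} = \left(s^{2} - 7 s\right) + 19 = 19 + s^{2} - 7 s$)
$\frac{1}{6 \cdot 7} + f{\left(-6 - -6 \right)} = \frac{1}{6 \cdot 7} + \left(19 + \left(-6 - -6\right)^{2} - 7 \left(-6 - -6\right)\right) = \frac{1}{42} + \left(19 + \left(-6 + 6\right)^{2} - 7 \left(-6 + 6\right)\right) = \frac{1}{42} + \left(19 + 0^{2} - 0\right) = \frac{1}{42} + \left(19 + 0 + 0\right) = \frac{1}{42} + 19 = \frac{799}{42}$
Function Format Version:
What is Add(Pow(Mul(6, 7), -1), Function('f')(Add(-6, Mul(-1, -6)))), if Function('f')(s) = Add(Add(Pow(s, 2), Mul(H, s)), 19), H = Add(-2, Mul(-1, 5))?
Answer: Rational(799, 42) ≈ 19.024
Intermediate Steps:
H = -7 (H = Add(-2, -5) = -7)
Function('f')(s) = Add(19, Pow(s, 2), Mul(-7, s)) (Function('f')(s) = Add(Add(Pow(s, 2), Mul(-7, s)), 19) = Add(19, Pow(s, 2), Mul(-7, s)))
Add(Pow(Mul(6, 7), -1), Function('f')(Add(-6, Mul(-1, -6)))) = Add(Pow(Mul(6, 7), -1), Add(19, Pow(Add(-6, Mul(-1, -6)), 2), Mul(-7, Add(-6, Mul(-1, -6))))) = Add(Pow(42, -1), Add(19, Pow(Add(-6, 6), 2), Mul(-7, Add(-6, 6)))) = Add(Rational(1, 42), Add(19, Pow(0, 2), Mul(-7, 0))) = Add(Rational(1, 42), Add(19, 0, 0)) = Add(Rational(1, 42), 19) = Rational(799, 42)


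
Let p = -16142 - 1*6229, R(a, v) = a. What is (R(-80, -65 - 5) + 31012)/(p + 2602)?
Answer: -30932/19769 ≈ -1.5647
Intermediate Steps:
p = -22371 (p = -16142 - 6229 = -22371)
(R(-80, -65 - 5) + 31012)/(p + 2602) = (-80 + 31012)/(-22371 + 2602) = 30932/(-19769) = 30932*(-1/19769) = -30932/19769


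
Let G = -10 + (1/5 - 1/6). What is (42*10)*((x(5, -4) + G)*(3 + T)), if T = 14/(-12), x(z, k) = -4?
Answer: -32263/3 ≈ -10754.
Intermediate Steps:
T = -7/6 (T = 14*(-1/12) = -7/6 ≈ -1.1667)
G = -299/30 (G = -10 + (1*(⅕) - 1*⅙) = -10 + (⅕ - ⅙) = -10 + 1/30 = -299/30 ≈ -9.9667)
(42*10)*((x(5, -4) + G)*(3 + T)) = (42*10)*((-4 - 299/30)*(3 - 7/6)) = 420*(-419/30*11/6) = 420*(-4609/180) = -32263/3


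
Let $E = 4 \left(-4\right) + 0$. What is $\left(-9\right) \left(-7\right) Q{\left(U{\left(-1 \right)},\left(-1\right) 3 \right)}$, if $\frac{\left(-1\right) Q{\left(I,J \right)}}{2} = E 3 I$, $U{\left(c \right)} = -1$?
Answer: $-6048$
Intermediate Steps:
$E = -16$ ($E = -16 + 0 = -16$)
$Q{\left(I,J \right)} = 96 I$ ($Q{\left(I,J \right)} = - 2 \left(-16\right) 3 I = - 2 \left(- 48 I\right) = 96 I$)
$\left(-9\right) \left(-7\right) Q{\left(U{\left(-1 \right)},\left(-1\right) 3 \right)} = \left(-9\right) \left(-7\right) 96 \left(-1\right) = 63 \left(-96\right) = -6048$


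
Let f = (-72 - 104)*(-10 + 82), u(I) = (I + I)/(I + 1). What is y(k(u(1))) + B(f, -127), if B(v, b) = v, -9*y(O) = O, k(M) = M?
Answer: -114049/9 ≈ -12672.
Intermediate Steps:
u(I) = 2*I/(1 + I) (u(I) = (2*I)/(1 + I) = 2*I/(1 + I))
f = -12672 (f = -176*72 = -12672)
y(O) = -O/9
y(k(u(1))) + B(f, -127) = -2/(9*(1 + 1)) - 12672 = -2/(9*2) - 12672 = -⅑*1 - 12672 = -⅑ - 12672 = -114049/9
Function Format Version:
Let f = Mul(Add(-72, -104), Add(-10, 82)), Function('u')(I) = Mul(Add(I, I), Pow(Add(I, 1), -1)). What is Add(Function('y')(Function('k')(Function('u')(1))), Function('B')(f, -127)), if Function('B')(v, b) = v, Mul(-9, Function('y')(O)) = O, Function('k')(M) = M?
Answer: Rational(-114049, 9) ≈ -12672.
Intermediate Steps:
Function('u')(I) = Mul(2, I, Pow(Add(1, I), -1)) (Function('u')(I) = Mul(Mul(2, I), Pow(Add(1, I), -1)) = Mul(2, I, Pow(Add(1, I), -1)))
f = -12672 (f = Mul(-176, 72) = -12672)
Function('y')(O) = Mul(Rational(-1, 9), O)
Add(Function('y')(Function('k')(Function('u')(1))), Function('B')(f, -127)) = Add(Mul(Rational(-1, 9), Mul(2, 1, Pow(Add(1, 1), -1))), -12672) = Add(Mul(Rational(-1, 9), Mul(2, 1, Pow(2, -1))), -12672) = Add(Mul(Rational(-1, 9), Mul(2, 1, Rational(1, 2))), -12672) = Add(Mul(Rational(-1, 9), 1), -12672) = Add(Rational(-1, 9), -12672) = Rational(-114049, 9)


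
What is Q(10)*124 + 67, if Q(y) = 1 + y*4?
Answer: 5151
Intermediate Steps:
Q(y) = 1 + 4*y
Q(10)*124 + 67 = (1 + 4*10)*124 + 67 = (1 + 40)*124 + 67 = 41*124 + 67 = 5084 + 67 = 5151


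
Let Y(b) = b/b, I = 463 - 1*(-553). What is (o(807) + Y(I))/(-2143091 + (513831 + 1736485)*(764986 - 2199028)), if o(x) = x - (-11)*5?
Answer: -863/3227049800363 ≈ -2.6743e-10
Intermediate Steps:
I = 1016 (I = 463 + 553 = 1016)
Y(b) = 1
o(x) = 55 + x (o(x) = x - 1*(-55) = x + 55 = 55 + x)
(o(807) + Y(I))/(-2143091 + (513831 + 1736485)*(764986 - 2199028)) = ((55 + 807) + 1)/(-2143091 + (513831 + 1736485)*(764986 - 2199028)) = (862 + 1)/(-2143091 + 2250316*(-1434042)) = 863/(-2143091 - 3227047657272) = 863/(-3227049800363) = 863*(-1/3227049800363) = -863/3227049800363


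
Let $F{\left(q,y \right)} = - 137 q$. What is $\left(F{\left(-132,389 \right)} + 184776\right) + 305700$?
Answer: $508560$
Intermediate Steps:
$\left(F{\left(-132,389 \right)} + 184776\right) + 305700 = \left(\left(-137\right) \left(-132\right) + 184776\right) + 305700 = \left(18084 + 184776\right) + 305700 = 202860 + 305700 = 508560$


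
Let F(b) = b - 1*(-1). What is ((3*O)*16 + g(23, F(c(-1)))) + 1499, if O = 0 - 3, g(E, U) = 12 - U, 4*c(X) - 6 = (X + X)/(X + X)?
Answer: 5457/4 ≈ 1364.3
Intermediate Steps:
c(X) = 7/4 (c(X) = 3/2 + ((X + X)/(X + X))/4 = 3/2 + ((2*X)/((2*X)))/4 = 3/2 + ((2*X)*(1/(2*X)))/4 = 3/2 + (¼)*1 = 3/2 + ¼ = 7/4)
F(b) = 1 + b (F(b) = b + 1 = 1 + b)
O = -3
((3*O)*16 + g(23, F(c(-1)))) + 1499 = ((3*(-3))*16 + (12 - (1 + 7/4))) + 1499 = (-9*16 + (12 - 1*11/4)) + 1499 = (-144 + (12 - 11/4)) + 1499 = (-144 + 37/4) + 1499 = -539/4 + 1499 = 5457/4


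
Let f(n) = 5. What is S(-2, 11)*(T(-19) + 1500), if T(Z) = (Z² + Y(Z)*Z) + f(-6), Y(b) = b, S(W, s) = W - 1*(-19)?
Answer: 37859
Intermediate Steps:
S(W, s) = 19 + W (S(W, s) = W + 19 = 19 + W)
T(Z) = 5 + 2*Z² (T(Z) = (Z² + Z*Z) + 5 = (Z² + Z²) + 5 = 2*Z² + 5 = 5 + 2*Z²)
S(-2, 11)*(T(-19) + 1500) = (19 - 2)*((5 + 2*(-19)²) + 1500) = 17*((5 + 2*361) + 1500) = 17*((5 + 722) + 1500) = 17*(727 + 1500) = 17*2227 = 37859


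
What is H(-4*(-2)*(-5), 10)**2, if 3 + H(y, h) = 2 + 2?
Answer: 1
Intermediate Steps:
H(y, h) = 1 (H(y, h) = -3 + (2 + 2) = -3 + 4 = 1)
H(-4*(-2)*(-5), 10)**2 = 1**2 = 1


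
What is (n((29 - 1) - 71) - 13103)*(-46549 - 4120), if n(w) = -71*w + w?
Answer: 511402217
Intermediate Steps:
n(w) = -70*w
(n((29 - 1) - 71) - 13103)*(-46549 - 4120) = (-70*((29 - 1) - 71) - 13103)*(-46549 - 4120) = (-70*(28 - 71) - 13103)*(-50669) = (-70*(-43) - 13103)*(-50669) = (3010 - 13103)*(-50669) = -10093*(-50669) = 511402217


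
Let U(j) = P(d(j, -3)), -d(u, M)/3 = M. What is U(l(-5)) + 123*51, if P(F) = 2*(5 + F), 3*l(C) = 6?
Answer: 6301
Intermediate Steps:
d(u, M) = -3*M
l(C) = 2 (l(C) = (1/3)*6 = 2)
P(F) = 10 + 2*F
U(j) = 28 (U(j) = 10 + 2*(-3*(-3)) = 10 + 2*9 = 10 + 18 = 28)
U(l(-5)) + 123*51 = 28 + 123*51 = 28 + 6273 = 6301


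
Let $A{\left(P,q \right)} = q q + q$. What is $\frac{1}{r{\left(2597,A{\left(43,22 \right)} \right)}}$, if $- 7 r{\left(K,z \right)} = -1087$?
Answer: $\frac{7}{1087} \approx 0.0064397$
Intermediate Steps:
$A{\left(P,q \right)} = q + q^{2}$ ($A{\left(P,q \right)} = q^{2} + q = q + q^{2}$)
$r{\left(K,z \right)} = \frac{1087}{7}$ ($r{\left(K,z \right)} = \left(- \frac{1}{7}\right) \left(-1087\right) = \frac{1087}{7}$)
$\frac{1}{r{\left(2597,A{\left(43,22 \right)} \right)}} = \frac{1}{\frac{1087}{7}} = \frac{7}{1087}$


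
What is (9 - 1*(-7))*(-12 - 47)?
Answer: -944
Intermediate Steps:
(9 - 1*(-7))*(-12 - 47) = (9 + 7)*(-59) = 16*(-59) = -944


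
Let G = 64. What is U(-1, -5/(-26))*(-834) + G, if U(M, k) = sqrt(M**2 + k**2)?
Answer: 64 - 417*sqrt(701)/13 ≈ -785.28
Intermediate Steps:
U(-1, -5/(-26))*(-834) + G = sqrt((-1)**2 + (-5/(-26))**2)*(-834) + 64 = sqrt(1 + (-5*(-1/26))**2)*(-834) + 64 = sqrt(1 + (5/26)**2)*(-834) + 64 = sqrt(1 + 25/676)*(-834) + 64 = sqrt(701/676)*(-834) + 64 = (sqrt(701)/26)*(-834) + 64 = -417*sqrt(701)/13 + 64 = 64 - 417*sqrt(701)/13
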